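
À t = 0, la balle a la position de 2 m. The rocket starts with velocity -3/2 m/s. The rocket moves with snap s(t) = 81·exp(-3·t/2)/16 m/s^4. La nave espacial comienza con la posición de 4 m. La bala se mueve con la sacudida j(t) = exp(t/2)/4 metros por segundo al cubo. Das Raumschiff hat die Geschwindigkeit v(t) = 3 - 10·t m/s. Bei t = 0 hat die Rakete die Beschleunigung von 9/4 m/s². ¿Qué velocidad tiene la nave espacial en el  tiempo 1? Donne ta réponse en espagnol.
Tenemos la velocidad v(t) = 3 - 10·t. Sustituyendo t = 1: v(1) = -7.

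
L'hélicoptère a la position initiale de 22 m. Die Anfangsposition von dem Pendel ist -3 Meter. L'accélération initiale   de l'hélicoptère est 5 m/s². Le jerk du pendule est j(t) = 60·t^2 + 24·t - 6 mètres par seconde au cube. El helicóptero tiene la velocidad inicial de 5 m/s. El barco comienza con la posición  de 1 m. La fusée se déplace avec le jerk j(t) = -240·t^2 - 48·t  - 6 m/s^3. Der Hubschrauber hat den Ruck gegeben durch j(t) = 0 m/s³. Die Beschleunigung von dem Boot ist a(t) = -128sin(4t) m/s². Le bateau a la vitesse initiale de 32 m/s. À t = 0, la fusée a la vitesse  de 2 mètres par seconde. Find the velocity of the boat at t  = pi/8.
We need to integrate our acceleration equation a(t) = -128·sin(4·t) 1 time. Taking ∫a(t)dt and applying v(0) = 32, we find v(t) = 32·cos(4·t). From the given velocity equation v(t) = 32·cos(4·t), we substitute t = pi/8 to get v = 0.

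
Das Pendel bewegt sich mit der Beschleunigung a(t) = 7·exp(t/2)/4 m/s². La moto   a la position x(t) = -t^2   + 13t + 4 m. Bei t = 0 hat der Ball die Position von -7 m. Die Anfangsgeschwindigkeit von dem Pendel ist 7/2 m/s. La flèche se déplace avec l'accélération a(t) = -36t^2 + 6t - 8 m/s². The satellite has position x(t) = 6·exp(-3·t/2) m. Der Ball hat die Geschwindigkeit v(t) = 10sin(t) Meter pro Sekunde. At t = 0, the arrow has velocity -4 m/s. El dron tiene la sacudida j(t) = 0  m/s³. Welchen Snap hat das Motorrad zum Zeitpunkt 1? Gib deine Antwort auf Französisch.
En partant de la position x(t) = -t^2 + 13·t + 4, nous prenons 4 dérivées. En dérivant la position, nous obtenons la vitesse: v(t) = 13 - 2·t. En prenant d/dt de v(t), nous trouvons a(t) = -2. En prenant d/dt de a(t), nous trouvons j(t) = 0. La dérivée du jerk donne le snap: s(t) = 0. En utilisant s(t) = 0 et en substituant t = 1, nous trouvons s = 0.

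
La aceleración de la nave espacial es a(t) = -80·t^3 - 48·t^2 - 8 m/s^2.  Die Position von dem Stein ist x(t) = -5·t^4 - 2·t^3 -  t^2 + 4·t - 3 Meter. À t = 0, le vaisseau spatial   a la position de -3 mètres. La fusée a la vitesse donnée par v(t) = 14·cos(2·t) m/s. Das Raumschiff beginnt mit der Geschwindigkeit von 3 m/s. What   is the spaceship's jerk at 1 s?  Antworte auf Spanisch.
Partiendo de la aceleración a(t) = -80·t^3 - 48·t^2 - 8, tomamos 1 derivada. Derivando la aceleración, obtenemos la sacudida: j(t) = -240·t^2 - 96·t. Tenemos la sacudida j(t) = -240·t^2 - 96·t. Sustituyendo t = 1: j(1) = -336.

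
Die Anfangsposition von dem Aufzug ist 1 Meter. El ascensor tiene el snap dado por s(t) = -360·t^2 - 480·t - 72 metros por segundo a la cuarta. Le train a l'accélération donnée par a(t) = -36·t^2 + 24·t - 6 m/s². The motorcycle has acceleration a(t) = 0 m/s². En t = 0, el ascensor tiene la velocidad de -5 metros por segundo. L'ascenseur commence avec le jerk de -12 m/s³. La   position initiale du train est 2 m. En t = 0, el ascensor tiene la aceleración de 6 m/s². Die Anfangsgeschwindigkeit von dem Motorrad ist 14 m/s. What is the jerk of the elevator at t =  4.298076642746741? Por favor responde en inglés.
We need to integrate our snap equation s(t) = -360·t^2 - 480·t - 72 1 time. Finding the integral of s(t) and using j(0) = -12: j(t) = -120·t^3 - 240·t^2 - 72·t - 12. We have jerk j(t) = -120·t^3 - 240·t^2 - 72·t - 12. Substituting t = 4.298076642746741: j(4.298076642746741) = -14283.1356871866.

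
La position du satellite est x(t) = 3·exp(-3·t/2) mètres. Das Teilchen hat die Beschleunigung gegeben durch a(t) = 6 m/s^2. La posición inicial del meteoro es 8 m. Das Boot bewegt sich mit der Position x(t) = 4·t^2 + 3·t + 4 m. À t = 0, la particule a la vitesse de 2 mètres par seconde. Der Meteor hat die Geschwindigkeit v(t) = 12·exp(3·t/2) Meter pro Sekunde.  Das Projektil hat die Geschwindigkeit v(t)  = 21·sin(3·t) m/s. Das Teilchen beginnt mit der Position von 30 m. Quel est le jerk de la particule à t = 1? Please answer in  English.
To solve this, we need to take 1 derivative of our acceleration equation a(t) = 6. Differentiating acceleration, we get jerk: j(t) = 0. Using j(t) = 0 and substituting t = 1, we find j = 0.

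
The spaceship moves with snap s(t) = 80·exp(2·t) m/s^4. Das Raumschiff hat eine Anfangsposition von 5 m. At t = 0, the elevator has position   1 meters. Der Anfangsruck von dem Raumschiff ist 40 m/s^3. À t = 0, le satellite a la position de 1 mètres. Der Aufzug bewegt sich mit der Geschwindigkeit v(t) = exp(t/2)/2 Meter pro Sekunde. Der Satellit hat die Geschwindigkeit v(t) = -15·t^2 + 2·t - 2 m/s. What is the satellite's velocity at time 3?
From the given velocity equation v(t) = -15·t^2 + 2·t - 2, we substitute t = 3 to get v = -131.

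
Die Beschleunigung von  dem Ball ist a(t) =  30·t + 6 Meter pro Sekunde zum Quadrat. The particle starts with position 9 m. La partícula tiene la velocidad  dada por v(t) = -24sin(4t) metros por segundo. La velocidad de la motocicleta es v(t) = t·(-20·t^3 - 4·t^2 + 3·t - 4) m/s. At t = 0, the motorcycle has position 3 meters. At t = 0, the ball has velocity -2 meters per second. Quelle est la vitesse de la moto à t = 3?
Nous avons la vitesse v(t) = t·(-20·t^3 - 4·t^2 + 3·t - 4). En substituant t = 3: v(3) = -1713.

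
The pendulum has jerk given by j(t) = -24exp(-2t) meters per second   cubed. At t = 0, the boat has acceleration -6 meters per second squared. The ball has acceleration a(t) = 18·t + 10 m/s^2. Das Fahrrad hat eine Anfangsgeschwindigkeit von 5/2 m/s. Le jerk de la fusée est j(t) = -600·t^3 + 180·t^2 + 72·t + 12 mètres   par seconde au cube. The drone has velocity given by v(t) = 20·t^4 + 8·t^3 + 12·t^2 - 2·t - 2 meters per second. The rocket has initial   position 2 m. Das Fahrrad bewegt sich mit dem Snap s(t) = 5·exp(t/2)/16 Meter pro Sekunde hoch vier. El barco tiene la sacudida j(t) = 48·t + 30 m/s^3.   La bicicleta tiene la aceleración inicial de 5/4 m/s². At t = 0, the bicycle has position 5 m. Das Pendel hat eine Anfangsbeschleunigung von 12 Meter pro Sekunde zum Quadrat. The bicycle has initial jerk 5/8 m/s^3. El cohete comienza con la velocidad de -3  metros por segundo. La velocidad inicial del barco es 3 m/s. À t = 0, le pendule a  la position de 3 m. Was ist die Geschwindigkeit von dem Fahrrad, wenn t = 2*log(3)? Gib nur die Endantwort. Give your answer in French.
À t = 2*log(3), v = 15/2.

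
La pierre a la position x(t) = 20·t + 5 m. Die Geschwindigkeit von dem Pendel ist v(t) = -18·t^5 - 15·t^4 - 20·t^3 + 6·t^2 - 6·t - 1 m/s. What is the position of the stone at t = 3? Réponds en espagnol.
Tenemos la posición x(t) = 20·t + 5. Sustituyendo t = 3: x(3) = 65.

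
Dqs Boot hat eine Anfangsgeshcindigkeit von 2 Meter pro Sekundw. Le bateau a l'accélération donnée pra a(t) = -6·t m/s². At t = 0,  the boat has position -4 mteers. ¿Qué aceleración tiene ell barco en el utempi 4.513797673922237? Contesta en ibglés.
From the given acceleration equation a(t) = -6·t, we substitute t = 4.513797673922237 to get a = -27.0827860435334.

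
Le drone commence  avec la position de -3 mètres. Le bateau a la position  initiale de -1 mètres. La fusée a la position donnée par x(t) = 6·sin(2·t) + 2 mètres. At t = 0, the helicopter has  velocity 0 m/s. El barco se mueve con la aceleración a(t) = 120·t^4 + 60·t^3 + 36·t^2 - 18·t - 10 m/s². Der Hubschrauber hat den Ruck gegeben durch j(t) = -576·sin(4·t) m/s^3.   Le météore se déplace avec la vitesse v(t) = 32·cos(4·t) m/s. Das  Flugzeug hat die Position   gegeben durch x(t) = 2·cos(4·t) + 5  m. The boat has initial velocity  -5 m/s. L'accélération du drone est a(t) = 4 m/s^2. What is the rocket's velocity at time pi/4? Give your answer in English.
To solve this, we need to take 1 derivative of our position equation x(t) = 6·sin(2·t) + 2. Differentiating position, we get velocity: v(t) = 12·cos(2·t). We have velocity v(t) = 12·cos(2·t). Substituting t = pi/4: v(pi/4) = 0.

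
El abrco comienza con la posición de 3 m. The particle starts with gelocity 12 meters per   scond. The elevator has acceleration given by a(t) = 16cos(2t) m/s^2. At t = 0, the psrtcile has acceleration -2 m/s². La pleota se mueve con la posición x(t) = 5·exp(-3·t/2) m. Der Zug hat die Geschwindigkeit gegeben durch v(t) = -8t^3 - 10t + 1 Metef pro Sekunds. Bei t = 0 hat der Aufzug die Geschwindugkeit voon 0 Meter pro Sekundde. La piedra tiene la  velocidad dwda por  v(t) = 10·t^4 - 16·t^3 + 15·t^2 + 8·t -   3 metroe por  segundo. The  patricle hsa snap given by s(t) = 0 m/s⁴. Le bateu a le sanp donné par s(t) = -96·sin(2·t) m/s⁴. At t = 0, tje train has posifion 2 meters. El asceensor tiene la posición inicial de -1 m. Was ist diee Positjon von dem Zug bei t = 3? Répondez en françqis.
En partant de la vitesse v(t) = -8·t^3 - 10·t + 1, nous prenons 1 intégrale. En prenant ∫v(t)dt et en appliquant x(0) = 2, nous trouvons x(t) = -2·t^4 - 5·t^2 + t + 2. De l'équation de la position x(t) = -2·t^4 - 5·t^2 + t + 2, nous substituons t = 3 pour obtenir x = -202.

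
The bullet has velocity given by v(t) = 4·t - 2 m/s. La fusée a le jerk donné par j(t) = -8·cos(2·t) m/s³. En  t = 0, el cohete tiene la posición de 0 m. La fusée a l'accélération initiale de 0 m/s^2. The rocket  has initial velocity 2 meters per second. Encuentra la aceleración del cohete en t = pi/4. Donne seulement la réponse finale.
En t = pi/4, a = -4.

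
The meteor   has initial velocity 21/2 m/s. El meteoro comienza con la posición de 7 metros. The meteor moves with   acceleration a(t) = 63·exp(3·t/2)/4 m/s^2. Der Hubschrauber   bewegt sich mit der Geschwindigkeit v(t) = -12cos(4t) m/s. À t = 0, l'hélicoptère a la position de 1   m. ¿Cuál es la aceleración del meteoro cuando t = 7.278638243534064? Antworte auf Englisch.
We have acceleration a(t) = 63·exp(3·t/2)/4. Substituting t = 7.278638243534064: a(7.278638243534064) = 868738.753853494.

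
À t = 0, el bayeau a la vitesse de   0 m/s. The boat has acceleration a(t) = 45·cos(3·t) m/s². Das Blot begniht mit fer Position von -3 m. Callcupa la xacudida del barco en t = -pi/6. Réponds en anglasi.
Starting from acceleration a(t) = 45·cos(3·t), we take 1 derivative. Differentiating acceleration, we get jerk: j(t) = -135·sin(3·t). Using j(t) = -135·sin(3·t) and substituting t = -pi/6, we find j = 135.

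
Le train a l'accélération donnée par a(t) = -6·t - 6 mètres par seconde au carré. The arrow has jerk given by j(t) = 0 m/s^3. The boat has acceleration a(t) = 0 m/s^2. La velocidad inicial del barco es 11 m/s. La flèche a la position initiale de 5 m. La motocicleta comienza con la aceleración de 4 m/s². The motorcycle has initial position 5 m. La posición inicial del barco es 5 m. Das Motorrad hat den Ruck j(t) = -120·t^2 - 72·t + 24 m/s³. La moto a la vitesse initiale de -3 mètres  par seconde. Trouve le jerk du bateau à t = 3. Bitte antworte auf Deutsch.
Ausgehend von der Beschleunigung a(t) = 0, nehmen wir 1 Ableitung. Mit d/dt von a(t) finden wir j(t) = 0. Mit j(t) = 0 und Einsetzen von t = 3, finden wir j = 0.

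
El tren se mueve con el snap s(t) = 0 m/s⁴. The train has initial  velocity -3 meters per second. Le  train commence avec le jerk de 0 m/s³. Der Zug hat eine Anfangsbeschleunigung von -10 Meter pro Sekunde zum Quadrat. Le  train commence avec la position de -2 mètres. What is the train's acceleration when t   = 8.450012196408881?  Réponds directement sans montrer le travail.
The acceleration at t = 8.450012196408881 is a = -10.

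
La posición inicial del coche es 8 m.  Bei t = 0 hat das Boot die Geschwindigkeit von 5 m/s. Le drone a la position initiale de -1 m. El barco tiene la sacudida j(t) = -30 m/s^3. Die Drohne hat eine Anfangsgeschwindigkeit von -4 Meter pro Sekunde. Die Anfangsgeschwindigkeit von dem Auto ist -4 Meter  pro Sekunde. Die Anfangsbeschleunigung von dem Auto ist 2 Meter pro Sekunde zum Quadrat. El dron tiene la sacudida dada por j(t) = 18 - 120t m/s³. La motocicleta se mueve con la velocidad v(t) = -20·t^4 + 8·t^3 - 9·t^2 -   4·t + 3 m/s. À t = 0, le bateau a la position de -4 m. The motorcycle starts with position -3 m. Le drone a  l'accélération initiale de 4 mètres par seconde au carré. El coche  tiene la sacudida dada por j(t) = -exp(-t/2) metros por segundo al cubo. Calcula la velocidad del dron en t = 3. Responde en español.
Para resolver esto, necesitamos tomar 2 antiderivadas de nuestra ecuación de la sacudida j(t) = 18 - 120·t. Tomando ∫j(t)dt y aplicando a(0) = 4, encontramos a(t) = -60·t^2 + 18·t + 4. Tomando ∫a(t)dt y aplicando v(0) = -4, encontramos v(t) = -20·t^3 + 9·t^2 + 4·t - 4. De la ecuación de la velocidad v(t) = -20·t^3 + 9·t^2 + 4·t - 4, sustituimos t = 3 para obtener v = -451.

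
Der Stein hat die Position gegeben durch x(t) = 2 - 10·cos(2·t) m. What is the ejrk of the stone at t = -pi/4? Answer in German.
Um dies zu lösen, müssen wir 3 Ableitungen unserer Gleichung für die Position x(t) = 2 - 10·cos(2·t) nehmen. Die Ableitung von der Position ergibt die Geschwindigkeit: v(t) = 20·sin(2·t). Mit d/dt von v(t) finden wir a(t) = 40·cos(2·t). Die Ableitung von der Beschleunigung ergibt den Ruck: j(t) = -80·sin(2·t). Mit j(t) = -80·sin(2·t) und Einsetzen von t = -pi/4, finden wir j = 80.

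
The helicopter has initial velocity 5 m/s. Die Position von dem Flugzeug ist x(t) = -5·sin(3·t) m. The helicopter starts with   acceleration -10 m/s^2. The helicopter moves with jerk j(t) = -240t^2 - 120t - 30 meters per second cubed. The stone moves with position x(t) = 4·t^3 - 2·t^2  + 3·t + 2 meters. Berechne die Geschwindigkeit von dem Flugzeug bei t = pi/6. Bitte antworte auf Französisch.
En partant de la position x(t) = -5·sin(3·t), nous prenons 1 dérivée. La dérivée de la position donne la vitesse: v(t) = -15·cos(3·t). En utilisant v(t) = -15·cos(3·t) et en substituant t = pi/6, nous trouvons v = 0.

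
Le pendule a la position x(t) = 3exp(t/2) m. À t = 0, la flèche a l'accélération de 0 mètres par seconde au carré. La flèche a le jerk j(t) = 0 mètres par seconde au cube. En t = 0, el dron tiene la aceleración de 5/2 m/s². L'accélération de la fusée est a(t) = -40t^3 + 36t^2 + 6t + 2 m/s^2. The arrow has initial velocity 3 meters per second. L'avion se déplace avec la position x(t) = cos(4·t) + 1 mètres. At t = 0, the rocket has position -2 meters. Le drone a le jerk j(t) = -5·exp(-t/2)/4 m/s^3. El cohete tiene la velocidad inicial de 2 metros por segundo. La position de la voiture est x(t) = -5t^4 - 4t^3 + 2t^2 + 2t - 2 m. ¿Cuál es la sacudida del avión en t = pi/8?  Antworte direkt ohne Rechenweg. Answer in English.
At t = pi/8, j = 64.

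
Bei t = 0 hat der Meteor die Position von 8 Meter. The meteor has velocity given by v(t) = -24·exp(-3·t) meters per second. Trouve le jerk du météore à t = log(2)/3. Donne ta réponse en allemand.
Wir müssen unsere Gleichung für die Geschwindigkeit v(t) = -24·exp(-3·t) 2-mal ableiten. Die Ableitung von der Geschwindigkeit ergibt die Beschleunigung: a(t) = 72·exp(-3·t). Mit d/dt von a(t) finden wir j(t) = -216·exp(-3·t). Mit j(t) = -216·exp(-3·t) und Einsetzen von t = log(2)/3, finden wir j = -108.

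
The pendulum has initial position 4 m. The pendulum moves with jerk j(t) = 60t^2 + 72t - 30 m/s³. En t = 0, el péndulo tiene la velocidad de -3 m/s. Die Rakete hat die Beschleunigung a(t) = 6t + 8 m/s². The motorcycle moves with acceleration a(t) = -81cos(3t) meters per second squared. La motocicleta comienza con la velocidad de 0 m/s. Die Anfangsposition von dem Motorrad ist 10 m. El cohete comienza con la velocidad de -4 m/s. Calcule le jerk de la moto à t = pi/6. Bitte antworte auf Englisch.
We must differentiate our acceleration equation a(t) = -81·cos(3·t) 1 time. The derivative of acceleration gives jerk: j(t) = 243·sin(3·t). From the given jerk equation j(t) = 243·sin(3·t), we substitute t = pi/6 to get j = 243.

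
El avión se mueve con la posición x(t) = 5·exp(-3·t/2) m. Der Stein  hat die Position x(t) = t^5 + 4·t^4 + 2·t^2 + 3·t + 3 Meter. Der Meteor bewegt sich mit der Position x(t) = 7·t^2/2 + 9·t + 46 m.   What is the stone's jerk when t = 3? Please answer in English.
We must differentiate our position equation x(t) = t^5 + 4·t^4 + 2·t^2 + 3·t + 3 3 times. Differentiating position, we get velocity: v(t) = 5·t^4 + 16·t^3 + 4·t + 3. Taking d/dt of v(t), we find a(t) = 20·t^3 + 48·t^2 + 4. The derivative of acceleration gives jerk: j(t) = 60·t^2 + 96·t. We have jerk j(t) = 60·t^2 + 96·t. Substituting t = 3: j(3) = 828.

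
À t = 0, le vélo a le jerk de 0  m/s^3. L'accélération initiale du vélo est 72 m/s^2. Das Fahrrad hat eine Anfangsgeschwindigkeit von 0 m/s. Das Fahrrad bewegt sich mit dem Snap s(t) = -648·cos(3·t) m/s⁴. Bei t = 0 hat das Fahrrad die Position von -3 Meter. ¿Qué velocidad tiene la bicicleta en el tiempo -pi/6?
Necesitamos integrar nuestra ecuación del snap s(t) = -648·cos(3·t) 3 veces. La antiderivada del snap, con j(0) = 0, da la sacudida: j(t) = -216·sin(3·t). La integral de la sacudida es la aceleración. Usando a(0) = 72, obtenemos a(t) = 72·cos(3·t). Integrando la aceleración y usando la condición inicial v(0) = 0, obtenemos v(t) = 24·sin(3·t). Usando v(t) = 24·sin(3·t) y sustituyendo t = -pi/6, encontramos v = -24.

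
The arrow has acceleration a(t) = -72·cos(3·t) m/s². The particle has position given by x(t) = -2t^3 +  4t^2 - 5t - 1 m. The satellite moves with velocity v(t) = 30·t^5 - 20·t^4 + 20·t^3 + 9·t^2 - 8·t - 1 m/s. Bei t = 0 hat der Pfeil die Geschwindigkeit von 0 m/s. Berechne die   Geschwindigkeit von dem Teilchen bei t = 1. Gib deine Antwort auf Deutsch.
Um dies zu lösen, müssen wir 1 Ableitung unserer Gleichung für die Position x(t) = -2·t^3 + 4·t^2 - 5·t - 1 nehmen. Mit d/dt von x(t) finden wir v(t) = -6·t^2 + 8·t - 5. Wir haben die Geschwindigkeit v(t) = -6·t^2 + 8·t - 5. Durch Einsetzen von t = 1: v(1) = -3.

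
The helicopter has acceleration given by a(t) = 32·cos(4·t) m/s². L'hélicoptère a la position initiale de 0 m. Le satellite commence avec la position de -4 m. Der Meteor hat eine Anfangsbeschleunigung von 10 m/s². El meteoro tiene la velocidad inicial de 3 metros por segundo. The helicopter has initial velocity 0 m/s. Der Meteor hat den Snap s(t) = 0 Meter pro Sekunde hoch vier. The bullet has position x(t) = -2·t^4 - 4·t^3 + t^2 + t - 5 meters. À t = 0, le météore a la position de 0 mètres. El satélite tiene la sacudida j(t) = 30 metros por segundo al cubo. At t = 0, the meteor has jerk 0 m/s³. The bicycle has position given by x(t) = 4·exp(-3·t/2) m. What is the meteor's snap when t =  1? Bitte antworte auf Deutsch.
Mit s(t) = 0 und Einsetzen von t = 1, finden wir s = 0.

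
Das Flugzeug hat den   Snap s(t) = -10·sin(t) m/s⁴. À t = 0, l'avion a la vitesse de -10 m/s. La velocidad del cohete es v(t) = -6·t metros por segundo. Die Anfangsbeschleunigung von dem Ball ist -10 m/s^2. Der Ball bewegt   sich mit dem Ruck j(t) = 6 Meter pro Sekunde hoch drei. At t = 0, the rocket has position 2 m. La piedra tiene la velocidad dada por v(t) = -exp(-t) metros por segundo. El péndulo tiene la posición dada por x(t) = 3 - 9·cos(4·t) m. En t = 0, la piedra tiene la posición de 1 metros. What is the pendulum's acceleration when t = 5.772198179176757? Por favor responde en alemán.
Wir müssen unsere Gleichung für die Position x(t) = 3 - 9·cos(4·t) 2-mal ableiten. Die Ableitung von der Position ergibt die Geschwindigkeit: v(t) = 36·sin(4·t). Durch Ableiten von der Geschwindigkeit erhalten wir die Beschleunigung: a(t) = 144·cos(4·t). Mit a(t) = 144·cos(4·t) und Einsetzen von t = 5.772198179176757, finden wir a = -65.6199963509335.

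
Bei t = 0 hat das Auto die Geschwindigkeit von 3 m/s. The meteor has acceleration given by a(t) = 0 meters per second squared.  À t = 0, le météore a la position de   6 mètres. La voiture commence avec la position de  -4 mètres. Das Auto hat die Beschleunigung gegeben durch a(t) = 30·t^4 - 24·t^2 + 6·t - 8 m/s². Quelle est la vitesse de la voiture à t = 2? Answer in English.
To find the answer, we compute 1 antiderivative of a(t) = 30·t^4 - 24·t^2 + 6·t - 8. Taking ∫a(t)dt and applying v(0) = 3, we find v(t) = 6·t^5 - 8·t^3 + 3·t^2 - 8·t + 3. From the given velocity equation v(t) = 6·t^5 - 8·t^3 + 3·t^2 - 8·t + 3, we substitute t = 2 to get v = 127.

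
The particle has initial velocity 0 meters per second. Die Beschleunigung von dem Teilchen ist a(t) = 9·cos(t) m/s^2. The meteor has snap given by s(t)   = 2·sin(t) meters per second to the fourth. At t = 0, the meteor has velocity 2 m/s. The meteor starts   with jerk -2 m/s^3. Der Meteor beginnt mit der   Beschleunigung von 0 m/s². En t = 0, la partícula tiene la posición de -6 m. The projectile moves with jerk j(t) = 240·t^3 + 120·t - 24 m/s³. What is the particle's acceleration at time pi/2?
Using a(t) = 9·cos(t) and substituting t = pi/2, we find a = 0.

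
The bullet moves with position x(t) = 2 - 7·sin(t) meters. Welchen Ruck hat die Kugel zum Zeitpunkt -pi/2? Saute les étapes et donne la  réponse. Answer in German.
Bei t = -pi/2, j = 0.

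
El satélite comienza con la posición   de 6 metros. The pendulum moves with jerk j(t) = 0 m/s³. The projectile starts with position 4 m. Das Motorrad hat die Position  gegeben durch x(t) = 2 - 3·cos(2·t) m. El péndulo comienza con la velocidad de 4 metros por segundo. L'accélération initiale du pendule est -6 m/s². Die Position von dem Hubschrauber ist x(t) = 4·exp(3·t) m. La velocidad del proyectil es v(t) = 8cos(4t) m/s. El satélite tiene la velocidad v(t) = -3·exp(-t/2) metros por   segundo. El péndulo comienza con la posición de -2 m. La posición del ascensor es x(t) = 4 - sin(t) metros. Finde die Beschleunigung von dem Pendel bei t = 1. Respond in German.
Wir müssen unsere Gleichung für den Ruck j(t) = 0 1-mal integrieren. Das Integral von dem Ruck ist die Beschleunigung. Mit a(0) = -6 erhalten wir a(t) = -6. Mit a(t) = -6 und Einsetzen von t = 1, finden wir a = -6.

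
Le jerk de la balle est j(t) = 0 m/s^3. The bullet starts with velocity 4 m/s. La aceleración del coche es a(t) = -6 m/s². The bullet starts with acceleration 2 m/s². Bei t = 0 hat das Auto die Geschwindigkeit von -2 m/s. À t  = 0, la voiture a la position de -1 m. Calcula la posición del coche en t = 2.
Partiendo de la aceleración a(t) = -6, tomamos 2 antiderivadas. La integral de la aceleración es la velocidad. Usando v(0) = -2, obtenemos v(t) = -6·t - 2. Tomando ∫v(t)dt y aplicando x(0) = -1, encontramos x(t) = -3·t^2 - 2·t - 1. Tenemos la posición x(t) = -3·t^2 - 2·t - 1. Sustituyendo t = 2: x(2) = -17.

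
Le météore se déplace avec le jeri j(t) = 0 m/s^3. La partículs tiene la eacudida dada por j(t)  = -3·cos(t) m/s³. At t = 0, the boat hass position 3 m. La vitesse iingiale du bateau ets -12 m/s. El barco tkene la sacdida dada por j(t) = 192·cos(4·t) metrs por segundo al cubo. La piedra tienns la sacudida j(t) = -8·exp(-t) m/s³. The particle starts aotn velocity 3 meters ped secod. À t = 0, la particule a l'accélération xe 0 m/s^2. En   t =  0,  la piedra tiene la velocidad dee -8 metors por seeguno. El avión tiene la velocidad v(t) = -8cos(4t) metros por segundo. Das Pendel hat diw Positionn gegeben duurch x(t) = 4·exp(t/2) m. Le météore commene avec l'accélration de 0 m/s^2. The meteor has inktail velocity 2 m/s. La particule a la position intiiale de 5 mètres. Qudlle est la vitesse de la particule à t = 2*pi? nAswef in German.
Um dies zu lösen, müssen wir 2 Integrale unserer Gleichung für den Ruck j(t) = -3·cos(t) finden. Das Integral von dem Ruck, mit a(0) = 0, ergibt die Beschleunigung: a(t) = -3·sin(t). Die Stammfunktion von der Beschleunigung, mit v(0) = 3, ergibt die Geschwindigkeit: v(t) = 3·cos(t). Mit v(t) = 3·cos(t) und Einsetzen von t = 2*pi, finden wir v = 3.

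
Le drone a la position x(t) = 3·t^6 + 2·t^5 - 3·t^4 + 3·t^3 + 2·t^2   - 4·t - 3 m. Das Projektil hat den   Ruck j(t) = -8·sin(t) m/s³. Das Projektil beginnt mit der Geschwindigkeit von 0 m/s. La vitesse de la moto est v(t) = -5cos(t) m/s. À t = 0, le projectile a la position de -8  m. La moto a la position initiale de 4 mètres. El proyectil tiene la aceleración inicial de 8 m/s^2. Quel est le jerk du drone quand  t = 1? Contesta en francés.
Nous devons dériver notre équation de la position x(t) = 3·t^6 + 2·t^5 - 3·t^4 + 3·t^3 + 2·t^2 - 4·t - 3 3 fois. La dérivée de la position donne la vitesse: v(t) = 18·t^5 + 10·t^4 - 12·t^3 + 9·t^2 + 4·t - 4. La dérivée de la vitesse donne l'accélération: a(t) = 90·t^4 + 40·t^3 - 36·t^2 + 18·t + 4. En prenant d/dt de a(t), nous trouvons j(t) = 360·t^3 + 120·t^2 - 72·t + 18. Nous avons le jerk j(t) = 360·t^3 + 120·t^2 - 72·t + 18. En substituant t = 1: j(1) = 426.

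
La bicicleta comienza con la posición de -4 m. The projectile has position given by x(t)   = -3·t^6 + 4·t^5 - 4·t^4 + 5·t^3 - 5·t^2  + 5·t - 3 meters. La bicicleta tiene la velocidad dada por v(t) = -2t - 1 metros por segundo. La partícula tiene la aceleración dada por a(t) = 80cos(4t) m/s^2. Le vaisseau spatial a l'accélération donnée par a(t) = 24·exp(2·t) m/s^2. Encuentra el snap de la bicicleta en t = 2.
Debemos derivar nuestra ecuación de la velocidad v(t) = -2·t - 1 3 veces. Tomando d/dt de v(t), encontramos a(t) = -2. Tomando d/dt de a(t), encontramos j(t) = 0. La derivada de la sacudida da el snap: s(t) = 0. De la ecuación del snap s(t) = 0, sustituimos t = 2 para obtener s = 0.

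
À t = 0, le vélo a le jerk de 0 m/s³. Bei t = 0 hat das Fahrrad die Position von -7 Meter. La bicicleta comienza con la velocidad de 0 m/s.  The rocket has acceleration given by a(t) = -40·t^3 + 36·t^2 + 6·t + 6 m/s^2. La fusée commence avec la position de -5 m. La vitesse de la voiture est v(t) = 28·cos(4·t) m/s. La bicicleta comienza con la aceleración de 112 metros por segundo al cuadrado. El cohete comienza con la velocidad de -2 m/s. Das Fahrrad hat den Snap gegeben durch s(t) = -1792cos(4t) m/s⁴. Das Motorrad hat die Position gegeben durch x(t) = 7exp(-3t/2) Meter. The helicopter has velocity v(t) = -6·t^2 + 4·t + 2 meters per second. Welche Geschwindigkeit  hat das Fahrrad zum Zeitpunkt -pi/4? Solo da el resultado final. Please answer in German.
v(-pi/4) = 0.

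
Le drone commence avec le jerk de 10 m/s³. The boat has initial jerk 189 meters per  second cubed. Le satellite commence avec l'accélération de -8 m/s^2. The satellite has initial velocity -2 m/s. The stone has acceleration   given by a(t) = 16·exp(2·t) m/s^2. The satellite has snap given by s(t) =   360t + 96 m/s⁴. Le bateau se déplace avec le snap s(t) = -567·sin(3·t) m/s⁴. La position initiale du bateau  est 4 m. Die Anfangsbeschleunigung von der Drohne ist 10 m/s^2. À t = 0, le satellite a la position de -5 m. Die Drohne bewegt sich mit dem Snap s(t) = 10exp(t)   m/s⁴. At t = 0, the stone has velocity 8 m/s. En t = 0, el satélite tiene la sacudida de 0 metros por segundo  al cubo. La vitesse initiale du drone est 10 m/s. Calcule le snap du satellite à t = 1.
En utilisant s(t) = 360·t + 96 et en substituant t = 1, nous trouvons s = 456.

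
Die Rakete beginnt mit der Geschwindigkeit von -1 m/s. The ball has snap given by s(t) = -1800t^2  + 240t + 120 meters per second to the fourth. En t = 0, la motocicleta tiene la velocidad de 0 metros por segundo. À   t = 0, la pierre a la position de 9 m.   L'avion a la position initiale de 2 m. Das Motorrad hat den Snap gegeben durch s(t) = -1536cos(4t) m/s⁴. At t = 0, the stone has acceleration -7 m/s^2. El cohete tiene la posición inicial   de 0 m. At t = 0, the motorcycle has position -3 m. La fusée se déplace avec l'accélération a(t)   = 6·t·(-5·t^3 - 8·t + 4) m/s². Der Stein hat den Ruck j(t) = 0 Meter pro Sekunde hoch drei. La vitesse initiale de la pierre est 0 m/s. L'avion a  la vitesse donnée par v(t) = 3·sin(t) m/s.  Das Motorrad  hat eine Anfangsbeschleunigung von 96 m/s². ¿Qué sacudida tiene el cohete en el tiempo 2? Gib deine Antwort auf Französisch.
Nous devons dériver notre équation de l'accélération a(t) = 6·t·(-5·t^3 - 8·t + 4) 1 fois. La dérivée de l'accélération donne le jerk: j(t) = -30·t^3 + 6·t·(-15·t^2 - 8) - 48·t + 24. De l'équation du jerk j(t) = -30·t^3 + 6·t·(-15·t^2 - 8) - 48·t + 24, nous substituons t = 2 pour obtenir j = -1128.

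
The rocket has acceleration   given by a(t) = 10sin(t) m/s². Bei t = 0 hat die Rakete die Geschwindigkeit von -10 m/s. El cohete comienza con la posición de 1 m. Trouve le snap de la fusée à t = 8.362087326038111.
En partant de l'accélération a(t) = 10·sin(t), nous prenons 2 dérivées. En dérivant l'accélération, nous obtenons le jerk: j(t) = 10·cos(t). La dérivée du jerk donne le snap: s(t) = -10·sin(t). En utilisant s(t) = -10·sin(t) et en substituant t = 8.362087326038111, nous trouvons s = -8.73667699246967.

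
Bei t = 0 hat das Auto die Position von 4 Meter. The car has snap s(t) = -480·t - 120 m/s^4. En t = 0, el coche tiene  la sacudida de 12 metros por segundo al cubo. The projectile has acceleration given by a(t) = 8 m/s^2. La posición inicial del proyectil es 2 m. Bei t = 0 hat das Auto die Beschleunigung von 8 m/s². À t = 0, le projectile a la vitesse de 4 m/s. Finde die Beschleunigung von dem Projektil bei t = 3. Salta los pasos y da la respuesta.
a(3) = 8.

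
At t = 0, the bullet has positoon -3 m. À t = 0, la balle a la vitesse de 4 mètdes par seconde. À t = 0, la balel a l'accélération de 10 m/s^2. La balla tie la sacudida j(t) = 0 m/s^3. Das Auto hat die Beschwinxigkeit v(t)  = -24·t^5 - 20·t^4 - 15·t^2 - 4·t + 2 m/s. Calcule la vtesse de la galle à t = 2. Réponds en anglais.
Starting from jerk j(t) = 0, we take 2 integrals. Taking ∫j(t)dt and applying a(0) = 10, we find a(t) = 10. The antiderivative of acceleration, with v(0) = 4, gives velocity: v(t) = 10·t + 4. From the given velocity equation v(t) = 10·t + 4, we substitute t = 2 to get v = 24.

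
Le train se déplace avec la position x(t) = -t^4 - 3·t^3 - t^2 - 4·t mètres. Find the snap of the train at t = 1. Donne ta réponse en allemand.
Um dies zu lösen, müssen wir 4 Ableitungen unserer Gleichung für die Position x(t) = -t^4 - 3·t^3 - t^2 - 4·t nehmen. Durch Ableiten von der Position erhalten wir die Geschwindigkeit: v(t) = -4·t^3 - 9·t^2 - 2·t - 4. Durch Ableiten von der Geschwindigkeit erhalten wir die Beschleunigung: a(t) = -12·t^2 - 18·t - 2. Die Ableitung von der Beschleunigung ergibt den Ruck: j(t) = -24·t - 18. Die Ableitung von dem Ruck ergibt den Snap: s(t) = -24. Mit s(t) = -24 und Einsetzen von t = 1, finden wir s = -24.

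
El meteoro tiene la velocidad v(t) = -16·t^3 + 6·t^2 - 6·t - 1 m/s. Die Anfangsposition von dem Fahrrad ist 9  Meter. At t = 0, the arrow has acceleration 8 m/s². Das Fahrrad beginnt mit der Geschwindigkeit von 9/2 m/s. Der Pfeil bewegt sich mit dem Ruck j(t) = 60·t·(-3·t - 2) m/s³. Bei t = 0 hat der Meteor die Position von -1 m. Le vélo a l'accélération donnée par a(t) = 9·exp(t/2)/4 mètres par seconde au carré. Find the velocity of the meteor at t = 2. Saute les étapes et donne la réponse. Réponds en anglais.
v(2) = -117.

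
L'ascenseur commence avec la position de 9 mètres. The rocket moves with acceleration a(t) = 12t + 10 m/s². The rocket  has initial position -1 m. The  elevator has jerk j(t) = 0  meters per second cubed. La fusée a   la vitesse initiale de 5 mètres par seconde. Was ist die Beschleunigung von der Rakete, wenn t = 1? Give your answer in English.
Using a(t) = 12·t + 10 and substituting t = 1, we find a = 22.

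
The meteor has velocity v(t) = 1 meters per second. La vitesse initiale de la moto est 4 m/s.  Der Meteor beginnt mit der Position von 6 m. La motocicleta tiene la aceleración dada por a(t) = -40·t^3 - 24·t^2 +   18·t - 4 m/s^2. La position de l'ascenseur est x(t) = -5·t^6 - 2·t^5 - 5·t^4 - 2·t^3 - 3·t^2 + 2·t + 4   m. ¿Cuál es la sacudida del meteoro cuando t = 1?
Debemos derivar nuestra ecuación de la velocidad v(t) = 1 2 veces. Tomando d/dt de v(t), encontramos a(t) = 0. Derivando la aceleración, obtenemos la sacudida: j(t) = 0. De la ecuación de la sacudida j(t) = 0, sustituimos t = 1 para obtener j = 0.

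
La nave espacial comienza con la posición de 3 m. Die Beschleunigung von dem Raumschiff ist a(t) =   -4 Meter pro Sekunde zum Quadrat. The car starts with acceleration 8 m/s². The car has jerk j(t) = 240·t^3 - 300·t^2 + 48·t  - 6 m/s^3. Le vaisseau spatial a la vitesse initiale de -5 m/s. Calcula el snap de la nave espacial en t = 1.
Para resolver esto, necesitamos tomar 2 derivadas de nuestra ecuación de la aceleración a(t) = -4. Derivando la aceleración, obtenemos la sacudida: j(t) = 0. Derivando la sacudida, obtenemos el snap: s(t) = 0. Usando s(t) = 0 y sustituyendo t = 1, encontramos s = 0.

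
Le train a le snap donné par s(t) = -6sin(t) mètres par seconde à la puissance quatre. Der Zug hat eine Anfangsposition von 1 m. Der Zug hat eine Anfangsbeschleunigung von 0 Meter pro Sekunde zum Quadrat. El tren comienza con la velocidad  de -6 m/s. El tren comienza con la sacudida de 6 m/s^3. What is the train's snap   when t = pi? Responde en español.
Usando s(t) = -6·sin(t) y sustituyendo t = pi, encontramos s = 0.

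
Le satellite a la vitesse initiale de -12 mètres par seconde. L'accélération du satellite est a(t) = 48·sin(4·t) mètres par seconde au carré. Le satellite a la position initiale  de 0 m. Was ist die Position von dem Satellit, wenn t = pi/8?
Um dies zu lösen, müssen wir 2 Integrale unserer Gleichung für die Beschleunigung a(t) = 48·sin(4·t) finden. Durch Integration von der Beschleunigung und Verwendung der Anfangsbedingung v(0) = -12, erhalten wir v(t) = -12·cos(4·t). Das Integral von der Geschwindigkeit ist die Position. Mit x(0) = 0 erhalten wir x(t) = -3·sin(4·t). Aus der Gleichung für die Position x(t) = -3·sin(4·t), setzen wir t = pi/8 ein und erhalten x = -3.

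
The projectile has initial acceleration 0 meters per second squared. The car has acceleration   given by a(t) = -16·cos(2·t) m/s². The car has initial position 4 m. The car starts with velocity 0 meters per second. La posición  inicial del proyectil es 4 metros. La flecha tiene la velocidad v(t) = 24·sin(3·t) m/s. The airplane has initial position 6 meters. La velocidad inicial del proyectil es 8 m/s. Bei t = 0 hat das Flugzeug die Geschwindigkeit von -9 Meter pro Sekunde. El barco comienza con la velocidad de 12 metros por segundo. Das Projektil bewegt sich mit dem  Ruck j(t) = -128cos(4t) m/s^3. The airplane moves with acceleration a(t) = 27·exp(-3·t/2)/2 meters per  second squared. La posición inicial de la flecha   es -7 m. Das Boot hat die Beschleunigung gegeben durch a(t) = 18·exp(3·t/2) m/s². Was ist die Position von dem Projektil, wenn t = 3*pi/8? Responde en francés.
En partant du jerk j(t) = -128·cos(4·t), nous prenons 3 primitives. En prenant ∫j(t)dt et en appliquant a(0) = 0, nous trouvons a(t) = -32·sin(4·t). L'intégrale de l'accélération est la vitesse. En utilisant v(0) = 8, nous obtenons v(t) = 8·cos(4·t). En prenant ∫v(t)dt et en appliquant x(0) = 4, nous trouvons x(t) = 2·sin(4·t) + 4. En utilisant x(t) = 2·sin(4·t) + 4 et en substituant t = 3*pi/8, nous trouvons x = 2.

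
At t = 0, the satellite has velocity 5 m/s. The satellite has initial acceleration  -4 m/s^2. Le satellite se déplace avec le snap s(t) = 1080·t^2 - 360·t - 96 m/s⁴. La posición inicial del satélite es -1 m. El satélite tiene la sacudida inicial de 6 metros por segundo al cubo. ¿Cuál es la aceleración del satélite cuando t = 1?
Para resolver esto, necesitamos tomar 2 antiderivadas de nuestra ecuación del snap s(t) = 1080·t^2 - 360·t - 96. La antiderivada del snap es la sacudida. Usando j(0) = 6, obtenemos j(t) = 360·t^3 - 180·t^2 - 96·t + 6. Integrando la sacudida y usando la condición inicial a(0) = -4, obtenemos a(t) = 90·t^4 - 60·t^3 - 48·t^2 + 6·t - 4. De la ecuación de la aceleración a(t) = 90·t^4 - 60·t^3 - 48·t^2 + 6·t - 4, sustituimos t = 1 para obtener a = -16.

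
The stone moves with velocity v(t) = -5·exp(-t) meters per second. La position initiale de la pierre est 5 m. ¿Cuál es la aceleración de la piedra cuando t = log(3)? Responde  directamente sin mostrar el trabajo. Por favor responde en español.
La respuesta es 5/3.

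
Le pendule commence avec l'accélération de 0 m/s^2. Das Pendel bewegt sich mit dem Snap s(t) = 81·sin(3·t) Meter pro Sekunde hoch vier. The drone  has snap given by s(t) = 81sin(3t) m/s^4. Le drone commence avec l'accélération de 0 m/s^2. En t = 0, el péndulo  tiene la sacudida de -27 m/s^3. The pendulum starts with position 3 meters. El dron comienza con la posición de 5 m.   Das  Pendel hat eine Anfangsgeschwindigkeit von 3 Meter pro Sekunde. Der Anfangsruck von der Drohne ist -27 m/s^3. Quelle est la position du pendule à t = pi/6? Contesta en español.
Para resolver esto, necesitamos tomar 4 integrales de nuestra ecuación del snap s(t) = 81·sin(3·t). Integrando el snap y usando la condición inicial j(0) = -27, obtenemos j(t) = -27·cos(3·t). La antiderivada de la sacudida es la aceleración. Usando a(0) = 0, obtenemos a(t) = -9·sin(3·t). Integrando la aceleración y usando la condición inicial v(0) = 3, obtenemos v(t) = 3·cos(3·t). Tomando ∫v(t)dt y aplicando x(0) = 3, encontramos x(t) = sin(3·t) + 3. De la ecuación de la posición x(t) = sin(3·t) + 3, sustituimos t = pi/6 para obtener x = 4.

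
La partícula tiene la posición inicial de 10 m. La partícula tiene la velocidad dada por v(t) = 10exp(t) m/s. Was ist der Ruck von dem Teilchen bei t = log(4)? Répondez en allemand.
Ausgehend von der Geschwindigkeit v(t) = 10·exp(t), nehmen wir 2 Ableitungen. Mit d/dt von v(t) finden wir a(t) = 10·exp(t). Die Ableitung von der Beschleunigung ergibt den Ruck: j(t) = 10·exp(t). Mit j(t) = 10·exp(t) und Einsetzen von t = log(4), finden wir j = 40.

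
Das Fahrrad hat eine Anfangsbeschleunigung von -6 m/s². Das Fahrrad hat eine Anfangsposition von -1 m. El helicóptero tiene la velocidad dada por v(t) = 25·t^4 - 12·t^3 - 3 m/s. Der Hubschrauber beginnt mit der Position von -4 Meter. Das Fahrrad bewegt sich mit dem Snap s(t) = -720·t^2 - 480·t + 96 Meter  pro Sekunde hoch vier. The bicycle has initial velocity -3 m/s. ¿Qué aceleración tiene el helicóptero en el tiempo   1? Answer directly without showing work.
La aceleración en t = 1 es a = 64.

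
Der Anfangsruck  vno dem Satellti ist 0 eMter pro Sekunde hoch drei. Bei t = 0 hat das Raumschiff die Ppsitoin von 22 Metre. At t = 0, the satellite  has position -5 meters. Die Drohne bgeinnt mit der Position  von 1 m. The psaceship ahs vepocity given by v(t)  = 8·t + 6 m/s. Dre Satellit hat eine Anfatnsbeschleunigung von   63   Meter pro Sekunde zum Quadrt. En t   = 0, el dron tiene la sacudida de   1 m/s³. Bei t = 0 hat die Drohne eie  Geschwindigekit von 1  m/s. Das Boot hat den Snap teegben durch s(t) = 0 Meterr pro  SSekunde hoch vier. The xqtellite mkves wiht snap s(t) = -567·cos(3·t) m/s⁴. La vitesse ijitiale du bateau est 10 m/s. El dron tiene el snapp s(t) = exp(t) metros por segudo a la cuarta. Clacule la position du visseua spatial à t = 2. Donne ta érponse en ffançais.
Nous devons intégrer notre équation de la vitesse v(t) = 8·t + 6 1 fois. En prenant ∫v(t)dt et en appliquant x(0) = 22, nous trouvons x(t) = 4·t^2 + 6·t + 22. De l'équation de la position x(t) = 4·t^2 + 6·t + 22, nous substituons t = 2 pour obtenir x = 50.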